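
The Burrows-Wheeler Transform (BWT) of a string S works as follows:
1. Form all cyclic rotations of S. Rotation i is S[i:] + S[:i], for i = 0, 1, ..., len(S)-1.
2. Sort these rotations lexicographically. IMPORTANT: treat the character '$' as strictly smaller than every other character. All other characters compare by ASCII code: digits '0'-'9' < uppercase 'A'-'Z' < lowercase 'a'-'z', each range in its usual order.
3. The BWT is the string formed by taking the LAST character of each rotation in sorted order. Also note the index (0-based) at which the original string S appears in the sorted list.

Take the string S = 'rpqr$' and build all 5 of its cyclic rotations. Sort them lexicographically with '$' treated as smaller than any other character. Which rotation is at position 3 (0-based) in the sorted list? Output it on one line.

All 5 rotations (rotation i = S[i:]+S[:i]):
  rot[0] = rpqr$
  rot[1] = pqr$r
  rot[2] = qr$rp
  rot[3] = r$rpq
  rot[4] = $rpqr
Sorted (with $ < everything):
  sorted[0] = $rpqr
  sorted[1] = pqr$r
  sorted[2] = qr$rp
  sorted[3] = r$rpq
  sorted[4] = rpqr$
sorted[3] = r$rpq

Answer: r$rpq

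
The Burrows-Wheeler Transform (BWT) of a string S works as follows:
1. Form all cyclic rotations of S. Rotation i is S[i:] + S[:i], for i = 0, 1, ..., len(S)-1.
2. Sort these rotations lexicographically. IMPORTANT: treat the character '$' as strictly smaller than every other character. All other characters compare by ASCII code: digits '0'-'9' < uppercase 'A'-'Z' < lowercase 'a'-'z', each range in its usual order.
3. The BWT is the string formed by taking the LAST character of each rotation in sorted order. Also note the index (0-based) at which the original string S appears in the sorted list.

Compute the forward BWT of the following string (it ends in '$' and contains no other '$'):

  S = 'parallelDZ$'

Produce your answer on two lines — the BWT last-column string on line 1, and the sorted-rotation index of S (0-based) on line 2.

Answer: ZlDrplela$a
9

Derivation:
All 11 rotations (rotation i = S[i:]+S[:i]):
  rot[0] = parallelDZ$
  rot[1] = arallelDZ$p
  rot[2] = rallelDZ$pa
  rot[3] = allelDZ$par
  rot[4] = llelDZ$para
  rot[5] = lelDZ$paral
  rot[6] = elDZ$parall
  rot[7] = lDZ$paralle
  rot[8] = DZ$parallel
  rot[9] = Z$parallelD
  rot[10] = $parallelDZ
Sorted (with $ < everything):
  sorted[0] = $parallelDZ  (last char: 'Z')
  sorted[1] = DZ$parallel  (last char: 'l')
  sorted[2] = Z$parallelD  (last char: 'D')
  sorted[3] = allelDZ$par  (last char: 'r')
  sorted[4] = arallelDZ$p  (last char: 'p')
  sorted[5] = elDZ$parall  (last char: 'l')
  sorted[6] = lDZ$paralle  (last char: 'e')
  sorted[7] = lelDZ$paral  (last char: 'l')
  sorted[8] = llelDZ$para  (last char: 'a')
  sorted[9] = parallelDZ$  (last char: '$')
  sorted[10] = rallelDZ$pa  (last char: 'a')
Last column: ZlDrplela$a
Original string S is at sorted index 9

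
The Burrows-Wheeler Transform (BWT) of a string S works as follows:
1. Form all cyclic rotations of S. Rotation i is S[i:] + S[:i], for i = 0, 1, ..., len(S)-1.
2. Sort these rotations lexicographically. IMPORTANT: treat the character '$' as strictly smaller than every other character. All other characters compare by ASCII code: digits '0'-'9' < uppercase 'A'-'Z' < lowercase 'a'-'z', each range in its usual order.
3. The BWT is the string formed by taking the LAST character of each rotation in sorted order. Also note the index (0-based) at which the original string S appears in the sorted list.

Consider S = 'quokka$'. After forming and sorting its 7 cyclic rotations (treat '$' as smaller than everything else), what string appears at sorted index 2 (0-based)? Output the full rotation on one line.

Answer: ka$quok

Derivation:
All 7 rotations (rotation i = S[i:]+S[:i]):
  rot[0] = quokka$
  rot[1] = uokka$q
  rot[2] = okka$qu
  rot[3] = kka$quo
  rot[4] = ka$quok
  rot[5] = a$quokk
  rot[6] = $quokka
Sorted (with $ < everything):
  sorted[0] = $quokka
  sorted[1] = a$quokk
  sorted[2] = ka$quok
  sorted[3] = kka$quo
  sorted[4] = okka$qu
  sorted[5] = quokka$
  sorted[6] = uokka$q
sorted[2] = ka$quok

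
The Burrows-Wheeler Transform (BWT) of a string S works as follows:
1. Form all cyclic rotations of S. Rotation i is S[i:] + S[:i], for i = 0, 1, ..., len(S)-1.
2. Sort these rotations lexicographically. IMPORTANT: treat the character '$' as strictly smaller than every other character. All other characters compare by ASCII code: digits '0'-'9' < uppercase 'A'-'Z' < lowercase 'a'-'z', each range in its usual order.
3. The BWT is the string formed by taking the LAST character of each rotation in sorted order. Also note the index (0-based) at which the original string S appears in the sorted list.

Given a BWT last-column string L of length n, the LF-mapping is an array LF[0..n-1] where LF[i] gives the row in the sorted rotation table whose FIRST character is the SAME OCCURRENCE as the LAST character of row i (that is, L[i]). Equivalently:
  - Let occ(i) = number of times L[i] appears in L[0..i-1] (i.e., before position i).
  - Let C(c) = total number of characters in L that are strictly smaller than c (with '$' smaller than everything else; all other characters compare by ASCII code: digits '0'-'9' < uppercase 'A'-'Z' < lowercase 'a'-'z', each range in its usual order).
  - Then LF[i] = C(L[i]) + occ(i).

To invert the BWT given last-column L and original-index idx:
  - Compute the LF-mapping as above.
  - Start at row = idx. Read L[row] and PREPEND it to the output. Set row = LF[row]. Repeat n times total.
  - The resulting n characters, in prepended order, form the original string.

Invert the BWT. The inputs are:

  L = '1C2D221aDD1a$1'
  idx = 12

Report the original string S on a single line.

LF mapping: 1 8 5 9 6 7 2 12 10 11 3 13 0 4
Walk LF starting at row 12, prepending L[row]:
  step 1: row=12, L[12]='$', prepend. Next row=LF[12]=0
  step 2: row=0, L[0]='1', prepend. Next row=LF[0]=1
  step 3: row=1, L[1]='C', prepend. Next row=LF[1]=8
  step 4: row=8, L[8]='D', prepend. Next row=LF[8]=10
  step 5: row=10, L[10]='1', prepend. Next row=LF[10]=3
  step 6: row=3, L[3]='D', prepend. Next row=LF[3]=9
  step 7: row=9, L[9]='D', prepend. Next row=LF[9]=11
  step 8: row=11, L[11]='a', prepend. Next row=LF[11]=13
  step 9: row=13, L[13]='1', prepend. Next row=LF[13]=4
  step 10: row=4, L[4]='2', prepend. Next row=LF[4]=6
  step 11: row=6, L[6]='1', prepend. Next row=LF[6]=2
  step 12: row=2, L[2]='2', prepend. Next row=LF[2]=5
  step 13: row=5, L[5]='2', prepend. Next row=LF[5]=7
  step 14: row=7, L[7]='a', prepend. Next row=LF[7]=12
Reversed output: a22121aDD1DC1$

Answer: a22121aDD1DC1$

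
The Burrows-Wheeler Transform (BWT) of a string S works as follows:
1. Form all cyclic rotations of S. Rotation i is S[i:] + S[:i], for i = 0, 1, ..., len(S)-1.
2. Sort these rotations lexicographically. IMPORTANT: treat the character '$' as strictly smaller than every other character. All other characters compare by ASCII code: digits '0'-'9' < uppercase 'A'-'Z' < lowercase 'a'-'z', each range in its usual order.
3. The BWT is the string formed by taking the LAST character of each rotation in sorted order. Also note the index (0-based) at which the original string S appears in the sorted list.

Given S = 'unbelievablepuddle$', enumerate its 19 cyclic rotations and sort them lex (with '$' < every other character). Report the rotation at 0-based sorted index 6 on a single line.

All 19 rotations (rotation i = S[i:]+S[:i]):
  rot[0] = unbelievablepuddle$
  rot[1] = nbelievablepuddle$u
  rot[2] = believablepuddle$un
  rot[3] = elievablepuddle$unb
  rot[4] = lievablepuddle$unbe
  rot[5] = ievablepuddle$unbel
  rot[6] = evablepuddle$unbeli
  rot[7] = vablepuddle$unbelie
  rot[8] = ablepuddle$unbeliev
  rot[9] = blepuddle$unbelieva
  rot[10] = lepuddle$unbelievab
  rot[11] = epuddle$unbelievabl
  rot[12] = puddle$unbelievable
  rot[13] = uddle$unbelievablep
  rot[14] = ddle$unbelievablepu
  rot[15] = dle$unbelievablepud
  rot[16] = le$unbelievablepudd
  rot[17] = e$unbelievablepuddl
  rot[18] = $unbelievablepuddle
Sorted (with $ < everything):
  sorted[0] = $unbelievablepuddle
  sorted[1] = ablepuddle$unbeliev
  sorted[2] = believablepuddle$un
  sorted[3] = blepuddle$unbelieva
  sorted[4] = ddle$unbelievablepu
  sorted[5] = dle$unbelievablepud
  sorted[6] = e$unbelievablepuddl
  sorted[7] = elievablepuddle$unb
  sorted[8] = epuddle$unbelievabl
  sorted[9] = evablepuddle$unbeli
  sorted[10] = ievablepuddle$unbel
  sorted[11] = le$unbelievablepudd
  sorted[12] = lepuddle$unbelievab
  sorted[13] = lievablepuddle$unbe
  sorted[14] = nbelievablepuddle$u
  sorted[15] = puddle$unbelievable
  sorted[16] = uddle$unbelievablep
  sorted[17] = unbelievablepuddle$
  sorted[18] = vablepuddle$unbelie
sorted[6] = e$unbelievablepuddl

Answer: e$unbelievablepuddl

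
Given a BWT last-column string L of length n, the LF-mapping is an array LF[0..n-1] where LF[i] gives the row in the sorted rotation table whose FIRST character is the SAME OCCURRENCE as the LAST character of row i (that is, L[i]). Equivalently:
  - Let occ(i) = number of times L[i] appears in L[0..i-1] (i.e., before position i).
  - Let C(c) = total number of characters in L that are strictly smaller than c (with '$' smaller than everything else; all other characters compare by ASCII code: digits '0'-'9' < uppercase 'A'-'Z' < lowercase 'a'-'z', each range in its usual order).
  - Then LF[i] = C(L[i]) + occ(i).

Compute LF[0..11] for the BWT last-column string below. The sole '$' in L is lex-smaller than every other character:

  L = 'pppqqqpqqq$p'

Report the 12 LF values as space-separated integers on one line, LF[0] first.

Char counts: '$':1, 'p':5, 'q':6
C (first-col start): C('$')=0, C('p')=1, C('q')=6
L[0]='p': occ=0, LF[0]=C('p')+0=1+0=1
L[1]='p': occ=1, LF[1]=C('p')+1=1+1=2
L[2]='p': occ=2, LF[2]=C('p')+2=1+2=3
L[3]='q': occ=0, LF[3]=C('q')+0=6+0=6
L[4]='q': occ=1, LF[4]=C('q')+1=6+1=7
L[5]='q': occ=2, LF[5]=C('q')+2=6+2=8
L[6]='p': occ=3, LF[6]=C('p')+3=1+3=4
L[7]='q': occ=3, LF[7]=C('q')+3=6+3=9
L[8]='q': occ=4, LF[8]=C('q')+4=6+4=10
L[9]='q': occ=5, LF[9]=C('q')+5=6+5=11
L[10]='$': occ=0, LF[10]=C('$')+0=0+0=0
L[11]='p': occ=4, LF[11]=C('p')+4=1+4=5

Answer: 1 2 3 6 7 8 4 9 10 11 0 5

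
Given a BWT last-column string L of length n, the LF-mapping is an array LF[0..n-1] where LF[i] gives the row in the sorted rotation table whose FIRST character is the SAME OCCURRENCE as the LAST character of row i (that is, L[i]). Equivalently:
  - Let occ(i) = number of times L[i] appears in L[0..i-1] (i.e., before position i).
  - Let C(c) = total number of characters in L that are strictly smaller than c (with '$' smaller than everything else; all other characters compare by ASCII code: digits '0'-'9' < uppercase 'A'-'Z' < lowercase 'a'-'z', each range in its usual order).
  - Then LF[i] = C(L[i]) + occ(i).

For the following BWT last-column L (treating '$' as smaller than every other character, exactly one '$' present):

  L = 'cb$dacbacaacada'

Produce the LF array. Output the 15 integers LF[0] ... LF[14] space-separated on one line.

Answer: 9 7 0 13 1 10 8 2 11 3 4 12 5 14 6

Derivation:
Char counts: '$':1, 'a':6, 'b':2, 'c':4, 'd':2
C (first-col start): C('$')=0, C('a')=1, C('b')=7, C('c')=9, C('d')=13
L[0]='c': occ=0, LF[0]=C('c')+0=9+0=9
L[1]='b': occ=0, LF[1]=C('b')+0=7+0=7
L[2]='$': occ=0, LF[2]=C('$')+0=0+0=0
L[3]='d': occ=0, LF[3]=C('d')+0=13+0=13
L[4]='a': occ=0, LF[4]=C('a')+0=1+0=1
L[5]='c': occ=1, LF[5]=C('c')+1=9+1=10
L[6]='b': occ=1, LF[6]=C('b')+1=7+1=8
L[7]='a': occ=1, LF[7]=C('a')+1=1+1=2
L[8]='c': occ=2, LF[8]=C('c')+2=9+2=11
L[9]='a': occ=2, LF[9]=C('a')+2=1+2=3
L[10]='a': occ=3, LF[10]=C('a')+3=1+3=4
L[11]='c': occ=3, LF[11]=C('c')+3=9+3=12
L[12]='a': occ=4, LF[12]=C('a')+4=1+4=5
L[13]='d': occ=1, LF[13]=C('d')+1=13+1=14
L[14]='a': occ=5, LF[14]=C('a')+5=1+5=6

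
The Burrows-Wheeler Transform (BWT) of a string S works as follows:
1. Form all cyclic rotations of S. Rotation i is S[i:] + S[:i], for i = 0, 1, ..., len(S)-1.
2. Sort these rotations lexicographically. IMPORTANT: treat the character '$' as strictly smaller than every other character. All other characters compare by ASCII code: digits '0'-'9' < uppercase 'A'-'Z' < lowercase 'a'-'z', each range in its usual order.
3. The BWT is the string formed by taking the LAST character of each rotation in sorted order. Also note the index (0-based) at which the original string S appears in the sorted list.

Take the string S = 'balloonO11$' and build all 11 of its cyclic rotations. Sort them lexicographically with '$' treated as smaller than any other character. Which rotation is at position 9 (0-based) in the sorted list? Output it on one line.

Answer: onO11$ballo

Derivation:
All 11 rotations (rotation i = S[i:]+S[:i]):
  rot[0] = balloonO11$
  rot[1] = alloonO11$b
  rot[2] = lloonO11$ba
  rot[3] = loonO11$bal
  rot[4] = oonO11$ball
  rot[5] = onO11$ballo
  rot[6] = nO11$balloo
  rot[7] = O11$balloon
  rot[8] = 11$balloonO
  rot[9] = 1$balloonO1
  rot[10] = $balloonO11
Sorted (with $ < everything):
  sorted[0] = $balloonO11
  sorted[1] = 1$balloonO1
  sorted[2] = 11$balloonO
  sorted[3] = O11$balloon
  sorted[4] = alloonO11$b
  sorted[5] = balloonO11$
  sorted[6] = lloonO11$ba
  sorted[7] = loonO11$bal
  sorted[8] = nO11$balloo
  sorted[9] = onO11$ballo
  sorted[10] = oonO11$ball
sorted[9] = onO11$ballo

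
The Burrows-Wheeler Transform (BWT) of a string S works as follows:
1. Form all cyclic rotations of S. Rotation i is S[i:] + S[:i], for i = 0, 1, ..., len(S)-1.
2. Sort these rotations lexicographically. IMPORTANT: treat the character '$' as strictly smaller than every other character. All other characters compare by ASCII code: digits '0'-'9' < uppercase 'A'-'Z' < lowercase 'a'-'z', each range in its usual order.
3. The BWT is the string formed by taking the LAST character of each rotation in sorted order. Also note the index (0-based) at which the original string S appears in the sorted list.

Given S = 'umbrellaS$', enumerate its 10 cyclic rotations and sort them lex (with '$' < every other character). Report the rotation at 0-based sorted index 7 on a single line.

All 10 rotations (rotation i = S[i:]+S[:i]):
  rot[0] = umbrellaS$
  rot[1] = mbrellaS$u
  rot[2] = brellaS$um
  rot[3] = rellaS$umb
  rot[4] = ellaS$umbr
  rot[5] = llaS$umbre
  rot[6] = laS$umbrel
  rot[7] = aS$umbrell
  rot[8] = S$umbrella
  rot[9] = $umbrellaS
Sorted (with $ < everything):
  sorted[0] = $umbrellaS
  sorted[1] = S$umbrella
  sorted[2] = aS$umbrell
  sorted[3] = brellaS$um
  sorted[4] = ellaS$umbr
  sorted[5] = laS$umbrel
  sorted[6] = llaS$umbre
  sorted[7] = mbrellaS$u
  sorted[8] = rellaS$umb
  sorted[9] = umbrellaS$
sorted[7] = mbrellaS$u

Answer: mbrellaS$u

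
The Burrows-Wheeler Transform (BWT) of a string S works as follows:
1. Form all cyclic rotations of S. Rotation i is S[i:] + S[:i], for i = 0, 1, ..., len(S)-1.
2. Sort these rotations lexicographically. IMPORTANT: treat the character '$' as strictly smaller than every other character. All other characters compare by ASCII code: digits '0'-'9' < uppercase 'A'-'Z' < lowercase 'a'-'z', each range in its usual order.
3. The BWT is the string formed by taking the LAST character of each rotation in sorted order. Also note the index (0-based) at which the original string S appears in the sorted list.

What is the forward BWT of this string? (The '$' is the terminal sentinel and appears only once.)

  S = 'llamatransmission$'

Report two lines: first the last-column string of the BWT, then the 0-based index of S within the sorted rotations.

All 18 rotations (rotation i = S[i:]+S[:i]):
  rot[0] = llamatransmission$
  rot[1] = lamatransmission$l
  rot[2] = amatransmission$ll
  rot[3] = matransmission$lla
  rot[4] = atransmission$llam
  rot[5] = transmission$llama
  rot[6] = ransmission$llamat
  rot[7] = ansmission$llamatr
  rot[8] = nsmission$llamatra
  rot[9] = smission$llamatran
  rot[10] = mission$llamatrans
  rot[11] = ission$llamatransm
  rot[12] = ssion$llamatransmi
  rot[13] = sion$llamatransmis
  rot[14] = ion$llamatransmiss
  rot[15] = on$llamatransmissi
  rot[16] = n$llamatransmissio
  rot[17] = $llamatransmission
Sorted (with $ < everything):
  sorted[0] = $llamatransmission  (last char: 'n')
  sorted[1] = amatransmission$ll  (last char: 'l')
  sorted[2] = ansmission$llamatr  (last char: 'r')
  sorted[3] = atransmission$llam  (last char: 'm')
  sorted[4] = ion$llamatransmiss  (last char: 's')
  sorted[5] = ission$llamatransm  (last char: 'm')
  sorted[6] = lamatransmission$l  (last char: 'l')
  sorted[7] = llamatransmission$  (last char: '$')
  sorted[8] = matransmission$lla  (last char: 'a')
  sorted[9] = mission$llamatrans  (last char: 's')
  sorted[10] = n$llamatransmissio  (last char: 'o')
  sorted[11] = nsmission$llamatra  (last char: 'a')
  sorted[12] = on$llamatransmissi  (last char: 'i')
  sorted[13] = ransmission$llamat  (last char: 't')
  sorted[14] = sion$llamatransmis  (last char: 's')
  sorted[15] = smission$llamatran  (last char: 'n')
  sorted[16] = ssion$llamatransmi  (last char: 'i')
  sorted[17] = transmission$llama  (last char: 'a')
Last column: nlrmsml$asoaitsnia
Original string S is at sorted index 7

Answer: nlrmsml$asoaitsnia
7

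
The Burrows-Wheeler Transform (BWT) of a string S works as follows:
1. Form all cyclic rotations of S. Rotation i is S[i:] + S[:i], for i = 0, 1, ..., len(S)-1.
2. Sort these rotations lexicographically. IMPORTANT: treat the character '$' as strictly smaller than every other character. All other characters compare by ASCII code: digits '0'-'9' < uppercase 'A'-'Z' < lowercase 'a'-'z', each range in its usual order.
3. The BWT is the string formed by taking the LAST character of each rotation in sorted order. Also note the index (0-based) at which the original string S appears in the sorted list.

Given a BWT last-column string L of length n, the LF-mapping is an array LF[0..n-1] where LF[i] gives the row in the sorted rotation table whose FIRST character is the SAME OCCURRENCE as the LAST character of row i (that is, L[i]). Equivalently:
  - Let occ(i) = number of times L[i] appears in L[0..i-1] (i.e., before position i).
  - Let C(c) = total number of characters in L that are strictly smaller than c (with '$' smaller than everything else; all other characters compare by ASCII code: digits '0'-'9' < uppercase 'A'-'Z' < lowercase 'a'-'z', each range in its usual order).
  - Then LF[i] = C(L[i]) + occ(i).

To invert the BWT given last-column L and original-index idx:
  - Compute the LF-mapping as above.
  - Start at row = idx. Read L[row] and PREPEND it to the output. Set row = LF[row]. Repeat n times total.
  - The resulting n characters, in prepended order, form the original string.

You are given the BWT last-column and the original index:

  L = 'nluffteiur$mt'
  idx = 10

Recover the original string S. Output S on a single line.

LF mapping: 7 5 11 2 3 9 1 4 12 8 0 6 10
Walk LF starting at row 10, prepending L[row]:
  step 1: row=10, L[10]='$', prepend. Next row=LF[10]=0
  step 2: row=0, L[0]='n', prepend. Next row=LF[0]=7
  step 3: row=7, L[7]='i', prepend. Next row=LF[7]=4
  step 4: row=4, L[4]='f', prepend. Next row=LF[4]=3
  step 5: row=3, L[3]='f', prepend. Next row=LF[3]=2
  step 6: row=2, L[2]='u', prepend. Next row=LF[2]=11
  step 7: row=11, L[11]='m', prepend. Next row=LF[11]=6
  step 8: row=6, L[6]='e', prepend. Next row=LF[6]=1
  step 9: row=1, L[1]='l', prepend. Next row=LF[1]=5
  step 10: row=5, L[5]='t', prepend. Next row=LF[5]=9
  step 11: row=9, L[9]='r', prepend. Next row=LF[9]=8
  step 12: row=8, L[8]='u', prepend. Next row=LF[8]=12
  step 13: row=12, L[12]='t', prepend. Next row=LF[12]=10
Reversed output: turtlemuffin$

Answer: turtlemuffin$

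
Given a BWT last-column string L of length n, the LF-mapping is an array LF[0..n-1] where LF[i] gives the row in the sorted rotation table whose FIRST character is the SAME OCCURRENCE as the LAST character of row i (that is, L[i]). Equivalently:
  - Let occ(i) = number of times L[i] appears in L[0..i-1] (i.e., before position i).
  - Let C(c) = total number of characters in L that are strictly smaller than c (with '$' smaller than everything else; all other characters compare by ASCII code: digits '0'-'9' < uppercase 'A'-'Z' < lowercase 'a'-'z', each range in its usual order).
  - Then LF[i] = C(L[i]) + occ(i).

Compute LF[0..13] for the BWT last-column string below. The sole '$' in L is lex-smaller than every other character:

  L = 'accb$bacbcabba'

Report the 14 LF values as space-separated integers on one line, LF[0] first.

Answer: 1 10 11 5 0 6 2 12 7 13 3 8 9 4

Derivation:
Char counts: '$':1, 'a':4, 'b':5, 'c':4
C (first-col start): C('$')=0, C('a')=1, C('b')=5, C('c')=10
L[0]='a': occ=0, LF[0]=C('a')+0=1+0=1
L[1]='c': occ=0, LF[1]=C('c')+0=10+0=10
L[2]='c': occ=1, LF[2]=C('c')+1=10+1=11
L[3]='b': occ=0, LF[3]=C('b')+0=5+0=5
L[4]='$': occ=0, LF[4]=C('$')+0=0+0=0
L[5]='b': occ=1, LF[5]=C('b')+1=5+1=6
L[6]='a': occ=1, LF[6]=C('a')+1=1+1=2
L[7]='c': occ=2, LF[7]=C('c')+2=10+2=12
L[8]='b': occ=2, LF[8]=C('b')+2=5+2=7
L[9]='c': occ=3, LF[9]=C('c')+3=10+3=13
L[10]='a': occ=2, LF[10]=C('a')+2=1+2=3
L[11]='b': occ=3, LF[11]=C('b')+3=5+3=8
L[12]='b': occ=4, LF[12]=C('b')+4=5+4=9
L[13]='a': occ=3, LF[13]=C('a')+3=1+3=4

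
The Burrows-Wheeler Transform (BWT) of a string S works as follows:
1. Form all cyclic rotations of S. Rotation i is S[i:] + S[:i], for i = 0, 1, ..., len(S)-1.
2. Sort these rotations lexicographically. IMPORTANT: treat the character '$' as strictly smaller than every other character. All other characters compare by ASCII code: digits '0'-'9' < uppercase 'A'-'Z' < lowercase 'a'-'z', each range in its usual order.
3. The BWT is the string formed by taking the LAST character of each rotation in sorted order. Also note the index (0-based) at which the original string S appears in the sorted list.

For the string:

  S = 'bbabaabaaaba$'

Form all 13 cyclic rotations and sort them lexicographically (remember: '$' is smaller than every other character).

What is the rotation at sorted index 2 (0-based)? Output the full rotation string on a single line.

Answer: aaaba$bbabaab

Derivation:
All 13 rotations (rotation i = S[i:]+S[:i]):
  rot[0] = bbabaabaaaba$
  rot[1] = babaabaaaba$b
  rot[2] = abaabaaaba$bb
  rot[3] = baabaaaba$bba
  rot[4] = aabaaaba$bbab
  rot[5] = abaaaba$bbaba
  rot[6] = baaaba$bbabaa
  rot[7] = aaaba$bbabaab
  rot[8] = aaba$bbabaaba
  rot[9] = aba$bbabaabaa
  rot[10] = ba$bbabaabaaa
  rot[11] = a$bbabaabaaab
  rot[12] = $bbabaabaaaba
Sorted (with $ < everything):
  sorted[0] = $bbabaabaaaba
  sorted[1] = a$bbabaabaaab
  sorted[2] = aaaba$bbabaab
  sorted[3] = aaba$bbabaaba
  sorted[4] = aabaaaba$bbab
  sorted[5] = aba$bbabaabaa
  sorted[6] = abaaaba$bbaba
  sorted[7] = abaabaaaba$bb
  sorted[8] = ba$bbabaabaaa
  sorted[9] = baaaba$bbabaa
  sorted[10] = baabaaaba$bba
  sorted[11] = babaabaaaba$b
  sorted[12] = bbabaabaaaba$
sorted[2] = aaaba$bbabaab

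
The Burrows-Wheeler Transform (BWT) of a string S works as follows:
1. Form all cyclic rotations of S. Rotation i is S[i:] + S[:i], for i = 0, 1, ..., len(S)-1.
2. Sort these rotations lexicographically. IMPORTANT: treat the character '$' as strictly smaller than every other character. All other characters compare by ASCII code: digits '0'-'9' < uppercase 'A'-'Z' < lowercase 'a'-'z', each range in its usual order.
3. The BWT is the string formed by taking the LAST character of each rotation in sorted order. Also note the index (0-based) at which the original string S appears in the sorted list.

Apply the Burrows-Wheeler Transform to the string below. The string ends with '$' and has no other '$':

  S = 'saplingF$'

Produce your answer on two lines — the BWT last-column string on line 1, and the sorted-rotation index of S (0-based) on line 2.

All 9 rotations (rotation i = S[i:]+S[:i]):
  rot[0] = saplingF$
  rot[1] = aplingF$s
  rot[2] = plingF$sa
  rot[3] = lingF$sap
  rot[4] = ingF$sapl
  rot[5] = ngF$sapli
  rot[6] = gF$saplin
  rot[7] = F$sapling
  rot[8] = $saplingF
Sorted (with $ < everything):
  sorted[0] = $saplingF  (last char: 'F')
  sorted[1] = F$sapling  (last char: 'g')
  sorted[2] = aplingF$s  (last char: 's')
  sorted[3] = gF$saplin  (last char: 'n')
  sorted[4] = ingF$sapl  (last char: 'l')
  sorted[5] = lingF$sap  (last char: 'p')
  sorted[6] = ngF$sapli  (last char: 'i')
  sorted[7] = plingF$sa  (last char: 'a')
  sorted[8] = saplingF$  (last char: '$')
Last column: Fgsnlpia$
Original string S is at sorted index 8

Answer: Fgsnlpia$
8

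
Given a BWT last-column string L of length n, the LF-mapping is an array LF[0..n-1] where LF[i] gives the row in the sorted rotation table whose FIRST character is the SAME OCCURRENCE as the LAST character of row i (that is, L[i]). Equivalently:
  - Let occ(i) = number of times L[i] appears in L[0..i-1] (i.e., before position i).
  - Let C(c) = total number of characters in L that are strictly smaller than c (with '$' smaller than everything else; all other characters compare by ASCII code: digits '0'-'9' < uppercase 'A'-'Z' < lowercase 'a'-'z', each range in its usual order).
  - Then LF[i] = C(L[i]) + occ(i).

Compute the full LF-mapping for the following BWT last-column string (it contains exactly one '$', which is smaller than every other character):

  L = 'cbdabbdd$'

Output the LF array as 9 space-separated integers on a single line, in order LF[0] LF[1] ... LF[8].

Char counts: '$':1, 'a':1, 'b':3, 'c':1, 'd':3
C (first-col start): C('$')=0, C('a')=1, C('b')=2, C('c')=5, C('d')=6
L[0]='c': occ=0, LF[0]=C('c')+0=5+0=5
L[1]='b': occ=0, LF[1]=C('b')+0=2+0=2
L[2]='d': occ=0, LF[2]=C('d')+0=6+0=6
L[3]='a': occ=0, LF[3]=C('a')+0=1+0=1
L[4]='b': occ=1, LF[4]=C('b')+1=2+1=3
L[5]='b': occ=2, LF[5]=C('b')+2=2+2=4
L[6]='d': occ=1, LF[6]=C('d')+1=6+1=7
L[7]='d': occ=2, LF[7]=C('d')+2=6+2=8
L[8]='$': occ=0, LF[8]=C('$')+0=0+0=0

Answer: 5 2 6 1 3 4 7 8 0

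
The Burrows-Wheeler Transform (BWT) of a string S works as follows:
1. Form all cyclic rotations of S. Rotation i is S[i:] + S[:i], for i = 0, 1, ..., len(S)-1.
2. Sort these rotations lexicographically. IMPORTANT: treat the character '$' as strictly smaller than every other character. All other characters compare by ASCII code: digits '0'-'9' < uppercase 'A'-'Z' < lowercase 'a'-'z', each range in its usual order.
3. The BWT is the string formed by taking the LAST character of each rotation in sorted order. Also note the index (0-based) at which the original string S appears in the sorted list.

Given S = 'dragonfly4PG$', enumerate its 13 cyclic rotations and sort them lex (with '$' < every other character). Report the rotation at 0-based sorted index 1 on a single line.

Answer: 4PG$dragonfly

Derivation:
All 13 rotations (rotation i = S[i:]+S[:i]):
  rot[0] = dragonfly4PG$
  rot[1] = ragonfly4PG$d
  rot[2] = agonfly4PG$dr
  rot[3] = gonfly4PG$dra
  rot[4] = onfly4PG$drag
  rot[5] = nfly4PG$drago
  rot[6] = fly4PG$dragon
  rot[7] = ly4PG$dragonf
  rot[8] = y4PG$dragonfl
  rot[9] = 4PG$dragonfly
  rot[10] = PG$dragonfly4
  rot[11] = G$dragonfly4P
  rot[12] = $dragonfly4PG
Sorted (with $ < everything):
  sorted[0] = $dragonfly4PG
  sorted[1] = 4PG$dragonfly
  sorted[2] = G$dragonfly4P
  sorted[3] = PG$dragonfly4
  sorted[4] = agonfly4PG$dr
  sorted[5] = dragonfly4PG$
  sorted[6] = fly4PG$dragon
  sorted[7] = gonfly4PG$dra
  sorted[8] = ly4PG$dragonf
  sorted[9] = nfly4PG$drago
  sorted[10] = onfly4PG$drag
  sorted[11] = ragonfly4PG$d
  sorted[12] = y4PG$dragonfl
sorted[1] = 4PG$dragonfly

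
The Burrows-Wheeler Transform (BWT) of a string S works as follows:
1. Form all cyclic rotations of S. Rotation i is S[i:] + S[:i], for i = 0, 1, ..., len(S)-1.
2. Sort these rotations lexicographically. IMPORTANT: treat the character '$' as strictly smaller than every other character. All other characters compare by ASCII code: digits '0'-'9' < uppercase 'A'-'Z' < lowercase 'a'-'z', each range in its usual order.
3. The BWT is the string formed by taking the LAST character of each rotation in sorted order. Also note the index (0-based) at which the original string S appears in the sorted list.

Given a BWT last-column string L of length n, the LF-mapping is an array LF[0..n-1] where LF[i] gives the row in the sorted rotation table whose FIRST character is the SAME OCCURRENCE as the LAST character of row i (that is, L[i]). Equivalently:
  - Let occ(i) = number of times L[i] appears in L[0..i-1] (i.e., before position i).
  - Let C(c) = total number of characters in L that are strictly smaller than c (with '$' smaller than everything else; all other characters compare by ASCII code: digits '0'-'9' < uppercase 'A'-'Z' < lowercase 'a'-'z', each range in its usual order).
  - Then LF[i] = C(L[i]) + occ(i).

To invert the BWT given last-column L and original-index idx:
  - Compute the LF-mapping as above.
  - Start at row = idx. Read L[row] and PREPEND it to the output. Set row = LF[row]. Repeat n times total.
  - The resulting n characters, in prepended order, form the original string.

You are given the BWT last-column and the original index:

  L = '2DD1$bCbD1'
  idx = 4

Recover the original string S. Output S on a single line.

Answer: CD1bDbD12$

Derivation:
LF mapping: 3 5 6 1 0 8 4 9 7 2
Walk LF starting at row 4, prepending L[row]:
  step 1: row=4, L[4]='$', prepend. Next row=LF[4]=0
  step 2: row=0, L[0]='2', prepend. Next row=LF[0]=3
  step 3: row=3, L[3]='1', prepend. Next row=LF[3]=1
  step 4: row=1, L[1]='D', prepend. Next row=LF[1]=5
  step 5: row=5, L[5]='b', prepend. Next row=LF[5]=8
  step 6: row=8, L[8]='D', prepend. Next row=LF[8]=7
  step 7: row=7, L[7]='b', prepend. Next row=LF[7]=9
  step 8: row=9, L[9]='1', prepend. Next row=LF[9]=2
  step 9: row=2, L[2]='D', prepend. Next row=LF[2]=6
  step 10: row=6, L[6]='C', prepend. Next row=LF[6]=4
Reversed output: CD1bDbD12$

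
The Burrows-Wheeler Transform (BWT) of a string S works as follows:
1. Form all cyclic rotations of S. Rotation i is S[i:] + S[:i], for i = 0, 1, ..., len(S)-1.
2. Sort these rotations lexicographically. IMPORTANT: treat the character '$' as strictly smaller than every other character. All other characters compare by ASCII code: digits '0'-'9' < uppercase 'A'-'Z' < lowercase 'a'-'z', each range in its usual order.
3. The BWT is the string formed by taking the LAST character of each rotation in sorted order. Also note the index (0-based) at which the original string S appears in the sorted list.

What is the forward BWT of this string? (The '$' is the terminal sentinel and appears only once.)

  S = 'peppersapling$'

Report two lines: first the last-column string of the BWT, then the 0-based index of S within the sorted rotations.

All 14 rotations (rotation i = S[i:]+S[:i]):
  rot[0] = peppersapling$
  rot[1] = eppersapling$p
  rot[2] = ppersapling$pe
  rot[3] = persapling$pep
  rot[4] = ersapling$pepp
  rot[5] = rsapling$peppe
  rot[6] = sapling$pepper
  rot[7] = apling$peppers
  rot[8] = pling$peppersa
  rot[9] = ling$peppersap
  rot[10] = ing$peppersapl
  rot[11] = ng$peppersapli
  rot[12] = g$peppersaplin
  rot[13] = $peppersapling
Sorted (with $ < everything):
  sorted[0] = $peppersapling  (last char: 'g')
  sorted[1] = apling$peppers  (last char: 's')
  sorted[2] = eppersapling$p  (last char: 'p')
  sorted[3] = ersapling$pepp  (last char: 'p')
  sorted[4] = g$peppersaplin  (last char: 'n')
  sorted[5] = ing$peppersapl  (last char: 'l')
  sorted[6] = ling$peppersap  (last char: 'p')
  sorted[7] = ng$peppersapli  (last char: 'i')
  sorted[8] = peppersapling$  (last char: '$')
  sorted[9] = persapling$pep  (last char: 'p')
  sorted[10] = pling$peppersa  (last char: 'a')
  sorted[11] = ppersapling$pe  (last char: 'e')
  sorted[12] = rsapling$peppe  (last char: 'e')
  sorted[13] = sapling$pepper  (last char: 'r')
Last column: gsppnlpi$paeer
Original string S is at sorted index 8

Answer: gsppnlpi$paeer
8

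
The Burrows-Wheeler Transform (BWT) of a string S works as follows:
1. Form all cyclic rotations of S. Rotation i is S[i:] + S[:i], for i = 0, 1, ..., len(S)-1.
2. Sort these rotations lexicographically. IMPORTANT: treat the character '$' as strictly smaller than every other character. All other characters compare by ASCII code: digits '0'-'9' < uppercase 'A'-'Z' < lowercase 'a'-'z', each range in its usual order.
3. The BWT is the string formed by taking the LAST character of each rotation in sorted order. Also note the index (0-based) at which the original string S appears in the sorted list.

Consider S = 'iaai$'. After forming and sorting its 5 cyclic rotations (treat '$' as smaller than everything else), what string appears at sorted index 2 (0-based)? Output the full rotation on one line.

All 5 rotations (rotation i = S[i:]+S[:i]):
  rot[0] = iaai$
  rot[1] = aai$i
  rot[2] = ai$ia
  rot[3] = i$iaa
  rot[4] = $iaai
Sorted (with $ < everything):
  sorted[0] = $iaai
  sorted[1] = aai$i
  sorted[2] = ai$ia
  sorted[3] = i$iaa
  sorted[4] = iaai$
sorted[2] = ai$ia

Answer: ai$ia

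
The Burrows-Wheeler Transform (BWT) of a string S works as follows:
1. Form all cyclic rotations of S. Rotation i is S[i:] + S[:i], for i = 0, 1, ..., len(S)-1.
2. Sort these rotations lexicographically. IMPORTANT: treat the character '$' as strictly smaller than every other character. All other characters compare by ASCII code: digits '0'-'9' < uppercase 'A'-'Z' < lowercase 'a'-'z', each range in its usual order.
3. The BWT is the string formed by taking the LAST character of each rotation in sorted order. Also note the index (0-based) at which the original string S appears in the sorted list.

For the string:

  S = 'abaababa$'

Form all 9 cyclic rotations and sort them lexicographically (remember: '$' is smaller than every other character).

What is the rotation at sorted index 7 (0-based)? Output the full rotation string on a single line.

Answer: baababa$a

Derivation:
All 9 rotations (rotation i = S[i:]+S[:i]):
  rot[0] = abaababa$
  rot[1] = baababa$a
  rot[2] = aababa$ab
  rot[3] = ababa$aba
  rot[4] = baba$abaa
  rot[5] = aba$abaab
  rot[6] = ba$abaaba
  rot[7] = a$abaabab
  rot[8] = $abaababa
Sorted (with $ < everything):
  sorted[0] = $abaababa
  sorted[1] = a$abaabab
  sorted[2] = aababa$ab
  sorted[3] = aba$abaab
  sorted[4] = abaababa$
  sorted[5] = ababa$aba
  sorted[6] = ba$abaaba
  sorted[7] = baababa$a
  sorted[8] = baba$abaa
sorted[7] = baababa$a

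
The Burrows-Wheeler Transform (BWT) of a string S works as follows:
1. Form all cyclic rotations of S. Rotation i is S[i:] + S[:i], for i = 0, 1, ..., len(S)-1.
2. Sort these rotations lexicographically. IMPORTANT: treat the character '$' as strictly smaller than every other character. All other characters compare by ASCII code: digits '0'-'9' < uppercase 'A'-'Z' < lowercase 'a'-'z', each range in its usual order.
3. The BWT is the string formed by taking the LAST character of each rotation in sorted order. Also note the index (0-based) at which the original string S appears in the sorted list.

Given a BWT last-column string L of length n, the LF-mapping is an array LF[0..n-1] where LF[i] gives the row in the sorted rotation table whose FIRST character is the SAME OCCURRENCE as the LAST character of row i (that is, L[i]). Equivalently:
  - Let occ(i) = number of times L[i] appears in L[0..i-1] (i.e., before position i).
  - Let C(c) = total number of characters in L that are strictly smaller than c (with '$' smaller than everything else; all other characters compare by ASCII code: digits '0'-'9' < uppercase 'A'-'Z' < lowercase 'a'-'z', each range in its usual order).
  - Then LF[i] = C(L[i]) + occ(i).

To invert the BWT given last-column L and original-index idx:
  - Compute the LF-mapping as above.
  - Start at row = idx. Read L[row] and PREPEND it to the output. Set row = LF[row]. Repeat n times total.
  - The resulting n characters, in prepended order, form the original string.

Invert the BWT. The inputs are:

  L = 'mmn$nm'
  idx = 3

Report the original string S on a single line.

Answer: mnnmm$

Derivation:
LF mapping: 1 2 4 0 5 3
Walk LF starting at row 3, prepending L[row]:
  step 1: row=3, L[3]='$', prepend. Next row=LF[3]=0
  step 2: row=0, L[0]='m', prepend. Next row=LF[0]=1
  step 3: row=1, L[1]='m', prepend. Next row=LF[1]=2
  step 4: row=2, L[2]='n', prepend. Next row=LF[2]=4
  step 5: row=4, L[4]='n', prepend. Next row=LF[4]=5
  step 6: row=5, L[5]='m', prepend. Next row=LF[5]=3
Reversed output: mnnmm$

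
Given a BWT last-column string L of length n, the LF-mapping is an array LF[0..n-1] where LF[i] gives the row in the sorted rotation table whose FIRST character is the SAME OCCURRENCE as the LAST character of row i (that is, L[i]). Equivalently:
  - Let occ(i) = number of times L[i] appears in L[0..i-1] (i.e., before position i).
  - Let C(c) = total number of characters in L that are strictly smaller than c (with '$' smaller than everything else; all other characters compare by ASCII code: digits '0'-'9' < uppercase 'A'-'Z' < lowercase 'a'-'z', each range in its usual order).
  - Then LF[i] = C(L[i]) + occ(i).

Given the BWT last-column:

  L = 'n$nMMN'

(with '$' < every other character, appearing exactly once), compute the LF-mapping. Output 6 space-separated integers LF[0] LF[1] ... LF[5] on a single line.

Char counts: '$':1, 'M':2, 'N':1, 'n':2
C (first-col start): C('$')=0, C('M')=1, C('N')=3, C('n')=4
L[0]='n': occ=0, LF[0]=C('n')+0=4+0=4
L[1]='$': occ=0, LF[1]=C('$')+0=0+0=0
L[2]='n': occ=1, LF[2]=C('n')+1=4+1=5
L[3]='M': occ=0, LF[3]=C('M')+0=1+0=1
L[4]='M': occ=1, LF[4]=C('M')+1=1+1=2
L[5]='N': occ=0, LF[5]=C('N')+0=3+0=3

Answer: 4 0 5 1 2 3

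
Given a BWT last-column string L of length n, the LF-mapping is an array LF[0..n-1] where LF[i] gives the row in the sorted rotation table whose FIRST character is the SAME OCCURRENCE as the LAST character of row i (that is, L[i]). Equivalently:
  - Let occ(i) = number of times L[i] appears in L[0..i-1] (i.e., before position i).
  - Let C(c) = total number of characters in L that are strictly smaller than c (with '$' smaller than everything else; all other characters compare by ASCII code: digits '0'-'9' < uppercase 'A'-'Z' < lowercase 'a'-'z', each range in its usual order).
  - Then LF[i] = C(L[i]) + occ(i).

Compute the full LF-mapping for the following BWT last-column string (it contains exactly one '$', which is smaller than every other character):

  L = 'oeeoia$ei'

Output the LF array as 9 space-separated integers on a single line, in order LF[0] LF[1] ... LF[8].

Char counts: '$':1, 'a':1, 'e':3, 'i':2, 'o':2
C (first-col start): C('$')=0, C('a')=1, C('e')=2, C('i')=5, C('o')=7
L[0]='o': occ=0, LF[0]=C('o')+0=7+0=7
L[1]='e': occ=0, LF[1]=C('e')+0=2+0=2
L[2]='e': occ=1, LF[2]=C('e')+1=2+1=3
L[3]='o': occ=1, LF[3]=C('o')+1=7+1=8
L[4]='i': occ=0, LF[4]=C('i')+0=5+0=5
L[5]='a': occ=0, LF[5]=C('a')+0=1+0=1
L[6]='$': occ=0, LF[6]=C('$')+0=0+0=0
L[7]='e': occ=2, LF[7]=C('e')+2=2+2=4
L[8]='i': occ=1, LF[8]=C('i')+1=5+1=6

Answer: 7 2 3 8 5 1 0 4 6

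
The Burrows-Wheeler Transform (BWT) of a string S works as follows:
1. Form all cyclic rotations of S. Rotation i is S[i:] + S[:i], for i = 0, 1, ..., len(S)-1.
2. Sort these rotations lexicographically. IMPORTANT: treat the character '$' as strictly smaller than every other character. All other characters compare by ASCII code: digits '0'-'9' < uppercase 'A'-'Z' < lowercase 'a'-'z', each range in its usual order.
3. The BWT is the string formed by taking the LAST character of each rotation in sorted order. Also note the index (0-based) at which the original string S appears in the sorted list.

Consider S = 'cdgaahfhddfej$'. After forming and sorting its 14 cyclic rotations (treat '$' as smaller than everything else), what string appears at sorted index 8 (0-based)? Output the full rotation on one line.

Answer: fej$cdgaahfhdd

Derivation:
All 14 rotations (rotation i = S[i:]+S[:i]):
  rot[0] = cdgaahfhddfej$
  rot[1] = dgaahfhddfej$c
  rot[2] = gaahfhddfej$cd
  rot[3] = aahfhddfej$cdg
  rot[4] = ahfhddfej$cdga
  rot[5] = hfhddfej$cdgaa
  rot[6] = fhddfej$cdgaah
  rot[7] = hddfej$cdgaahf
  rot[8] = ddfej$cdgaahfh
  rot[9] = dfej$cdgaahfhd
  rot[10] = fej$cdgaahfhdd
  rot[11] = ej$cdgaahfhddf
  rot[12] = j$cdgaahfhddfe
  rot[13] = $cdgaahfhddfej
Sorted (with $ < everything):
  sorted[0] = $cdgaahfhddfej
  sorted[1] = aahfhddfej$cdg
  sorted[2] = ahfhddfej$cdga
  sorted[3] = cdgaahfhddfej$
  sorted[4] = ddfej$cdgaahfh
  sorted[5] = dfej$cdgaahfhd
  sorted[6] = dgaahfhddfej$c
  sorted[7] = ej$cdgaahfhddf
  sorted[8] = fej$cdgaahfhdd
  sorted[9] = fhddfej$cdgaah
  sorted[10] = gaahfhddfej$cd
  sorted[11] = hddfej$cdgaahf
  sorted[12] = hfhddfej$cdgaa
  sorted[13] = j$cdgaahfhddfe
sorted[8] = fej$cdgaahfhdd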